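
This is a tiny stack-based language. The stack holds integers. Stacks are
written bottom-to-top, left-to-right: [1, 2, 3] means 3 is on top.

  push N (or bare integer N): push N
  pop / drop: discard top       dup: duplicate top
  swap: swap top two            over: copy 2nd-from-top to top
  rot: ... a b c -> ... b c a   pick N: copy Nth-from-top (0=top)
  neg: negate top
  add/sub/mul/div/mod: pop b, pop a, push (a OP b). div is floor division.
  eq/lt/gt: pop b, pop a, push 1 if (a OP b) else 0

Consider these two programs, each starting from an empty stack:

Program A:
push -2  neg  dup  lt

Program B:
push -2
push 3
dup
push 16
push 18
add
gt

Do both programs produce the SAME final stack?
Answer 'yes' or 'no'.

Answer: no

Derivation:
Program A trace:
  After 'push -2': [-2]
  After 'neg': [2]
  After 'dup': [2, 2]
  After 'lt': [0]
Program A final stack: [0]

Program B trace:
  After 'push -2': [-2]
  After 'push 3': [-2, 3]
  After 'dup': [-2, 3, 3]
  After 'push 16': [-2, 3, 3, 16]
  After 'push 18': [-2, 3, 3, 16, 18]
  After 'add': [-2, 3, 3, 34]
  After 'gt': [-2, 3, 0]
Program B final stack: [-2, 3, 0]
Same: no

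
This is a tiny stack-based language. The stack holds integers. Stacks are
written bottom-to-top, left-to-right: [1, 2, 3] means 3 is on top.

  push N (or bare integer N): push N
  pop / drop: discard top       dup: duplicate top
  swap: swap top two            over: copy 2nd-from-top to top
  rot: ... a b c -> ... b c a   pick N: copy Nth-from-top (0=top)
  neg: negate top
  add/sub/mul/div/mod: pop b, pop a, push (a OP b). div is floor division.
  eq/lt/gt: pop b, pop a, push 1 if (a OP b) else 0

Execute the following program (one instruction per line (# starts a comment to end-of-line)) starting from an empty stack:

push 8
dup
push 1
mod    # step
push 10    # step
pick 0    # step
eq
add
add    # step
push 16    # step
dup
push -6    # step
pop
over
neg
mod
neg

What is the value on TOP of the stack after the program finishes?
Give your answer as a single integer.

After 'push 8': [8]
After 'dup': [8, 8]
After 'push 1': [8, 8, 1]
After 'mod': [8, 0]
After 'push 10': [8, 0, 10]
After 'pick 0': [8, 0, 10, 10]
After 'eq': [8, 0, 1]
After 'add': [8, 1]
After 'add': [9]
After 'push 16': [9, 16]
After 'dup': [9, 16, 16]
After 'push -6': [9, 16, 16, -6]
After 'pop': [9, 16, 16]
After 'over': [9, 16, 16, 16]
After 'neg': [9, 16, 16, -16]
After 'mod': [9, 16, 0]
After 'neg': [9, 16, 0]

Answer: 0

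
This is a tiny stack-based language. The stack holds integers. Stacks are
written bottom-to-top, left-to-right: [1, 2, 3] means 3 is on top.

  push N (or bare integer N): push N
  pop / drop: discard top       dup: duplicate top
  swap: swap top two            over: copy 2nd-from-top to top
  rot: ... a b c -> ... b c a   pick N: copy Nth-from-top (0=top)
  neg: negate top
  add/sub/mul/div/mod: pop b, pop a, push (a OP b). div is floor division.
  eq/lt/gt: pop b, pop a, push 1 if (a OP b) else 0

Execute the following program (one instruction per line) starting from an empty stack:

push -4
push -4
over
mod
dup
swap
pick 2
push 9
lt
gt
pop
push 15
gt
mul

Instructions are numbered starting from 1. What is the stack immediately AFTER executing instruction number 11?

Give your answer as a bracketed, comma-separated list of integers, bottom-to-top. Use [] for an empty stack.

Answer: [-4, 0]

Derivation:
Step 1 ('push -4'): [-4]
Step 2 ('push -4'): [-4, -4]
Step 3 ('over'): [-4, -4, -4]
Step 4 ('mod'): [-4, 0]
Step 5 ('dup'): [-4, 0, 0]
Step 6 ('swap'): [-4, 0, 0]
Step 7 ('pick 2'): [-4, 0, 0, -4]
Step 8 ('push 9'): [-4, 0, 0, -4, 9]
Step 9 ('lt'): [-4, 0, 0, 1]
Step 10 ('gt'): [-4, 0, 0]
Step 11 ('pop'): [-4, 0]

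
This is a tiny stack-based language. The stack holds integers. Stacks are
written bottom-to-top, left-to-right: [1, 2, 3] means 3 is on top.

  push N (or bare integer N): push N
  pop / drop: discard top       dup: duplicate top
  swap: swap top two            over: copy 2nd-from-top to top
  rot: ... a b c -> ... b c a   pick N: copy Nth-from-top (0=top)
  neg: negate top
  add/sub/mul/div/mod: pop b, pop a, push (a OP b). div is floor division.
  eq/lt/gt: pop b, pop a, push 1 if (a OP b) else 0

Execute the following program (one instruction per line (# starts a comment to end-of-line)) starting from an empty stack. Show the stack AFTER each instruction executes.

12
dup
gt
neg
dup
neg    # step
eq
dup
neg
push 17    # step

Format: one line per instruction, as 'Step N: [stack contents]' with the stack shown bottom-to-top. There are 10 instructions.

Step 1: [12]
Step 2: [12, 12]
Step 3: [0]
Step 4: [0]
Step 5: [0, 0]
Step 6: [0, 0]
Step 7: [1]
Step 8: [1, 1]
Step 9: [1, -1]
Step 10: [1, -1, 17]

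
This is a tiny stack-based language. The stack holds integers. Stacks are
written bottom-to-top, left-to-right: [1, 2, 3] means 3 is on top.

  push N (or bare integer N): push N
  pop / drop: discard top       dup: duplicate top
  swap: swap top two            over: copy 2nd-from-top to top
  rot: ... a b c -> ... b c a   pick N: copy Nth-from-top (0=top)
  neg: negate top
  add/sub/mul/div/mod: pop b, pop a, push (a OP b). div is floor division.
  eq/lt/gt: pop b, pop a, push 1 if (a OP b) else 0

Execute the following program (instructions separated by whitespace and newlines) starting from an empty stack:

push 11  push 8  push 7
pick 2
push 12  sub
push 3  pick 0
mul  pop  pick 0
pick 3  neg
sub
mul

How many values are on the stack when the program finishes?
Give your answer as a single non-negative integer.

Answer: 4

Derivation:
After 'push 11': stack = [11] (depth 1)
After 'push 8': stack = [11, 8] (depth 2)
After 'push 7': stack = [11, 8, 7] (depth 3)
After 'pick 2': stack = [11, 8, 7, 11] (depth 4)
After 'push 12': stack = [11, 8, 7, 11, 12] (depth 5)
After 'sub': stack = [11, 8, 7, -1] (depth 4)
After 'push 3': stack = [11, 8, 7, -1, 3] (depth 5)
After 'pick 0': stack = [11, 8, 7, -1, 3, 3] (depth 6)
After 'mul': stack = [11, 8, 7, -1, 9] (depth 5)
After 'pop': stack = [11, 8, 7, -1] (depth 4)
After 'pick 0': stack = [11, 8, 7, -1, -1] (depth 5)
After 'pick 3': stack = [11, 8, 7, -1, -1, 8] (depth 6)
After 'neg': stack = [11, 8, 7, -1, -1, -8] (depth 6)
After 'sub': stack = [11, 8, 7, -1, 7] (depth 5)
After 'mul': stack = [11, 8, 7, -7] (depth 4)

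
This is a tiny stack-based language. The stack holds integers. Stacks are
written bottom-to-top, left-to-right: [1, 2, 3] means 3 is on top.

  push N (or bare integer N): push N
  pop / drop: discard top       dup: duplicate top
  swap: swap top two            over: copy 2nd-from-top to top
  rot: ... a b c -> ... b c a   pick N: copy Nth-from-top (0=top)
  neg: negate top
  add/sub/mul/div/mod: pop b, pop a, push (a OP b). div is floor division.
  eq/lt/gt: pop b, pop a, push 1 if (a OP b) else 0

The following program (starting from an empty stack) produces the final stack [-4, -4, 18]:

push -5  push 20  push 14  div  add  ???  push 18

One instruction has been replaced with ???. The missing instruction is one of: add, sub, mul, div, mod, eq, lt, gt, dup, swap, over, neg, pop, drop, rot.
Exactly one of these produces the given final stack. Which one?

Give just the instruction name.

Stack before ???: [-4]
Stack after ???:  [-4, -4]
The instruction that transforms [-4] -> [-4, -4] is: dup

Answer: dup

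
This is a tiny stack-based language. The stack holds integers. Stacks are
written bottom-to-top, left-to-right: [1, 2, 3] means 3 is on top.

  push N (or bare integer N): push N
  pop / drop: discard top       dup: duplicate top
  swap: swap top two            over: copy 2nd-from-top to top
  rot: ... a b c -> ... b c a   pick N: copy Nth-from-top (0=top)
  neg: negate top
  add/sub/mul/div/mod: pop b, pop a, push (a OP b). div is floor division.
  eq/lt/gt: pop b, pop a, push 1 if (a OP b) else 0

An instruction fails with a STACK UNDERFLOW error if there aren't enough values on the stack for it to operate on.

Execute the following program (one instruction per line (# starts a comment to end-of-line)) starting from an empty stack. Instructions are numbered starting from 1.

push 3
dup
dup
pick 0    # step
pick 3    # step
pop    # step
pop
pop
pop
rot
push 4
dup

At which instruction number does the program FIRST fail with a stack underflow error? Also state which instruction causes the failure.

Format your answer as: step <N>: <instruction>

Step 1 ('push 3'): stack = [3], depth = 1
Step 2 ('dup'): stack = [3, 3], depth = 2
Step 3 ('dup'): stack = [3, 3, 3], depth = 3
Step 4 ('pick 0'): stack = [3, 3, 3, 3], depth = 4
Step 5 ('pick 3'): stack = [3, 3, 3, 3, 3], depth = 5
Step 6 ('pop'): stack = [3, 3, 3, 3], depth = 4
Step 7 ('pop'): stack = [3, 3, 3], depth = 3
Step 8 ('pop'): stack = [3, 3], depth = 2
Step 9 ('pop'): stack = [3], depth = 1
Step 10 ('rot'): needs 3 value(s) but depth is 1 — STACK UNDERFLOW

Answer: step 10: rot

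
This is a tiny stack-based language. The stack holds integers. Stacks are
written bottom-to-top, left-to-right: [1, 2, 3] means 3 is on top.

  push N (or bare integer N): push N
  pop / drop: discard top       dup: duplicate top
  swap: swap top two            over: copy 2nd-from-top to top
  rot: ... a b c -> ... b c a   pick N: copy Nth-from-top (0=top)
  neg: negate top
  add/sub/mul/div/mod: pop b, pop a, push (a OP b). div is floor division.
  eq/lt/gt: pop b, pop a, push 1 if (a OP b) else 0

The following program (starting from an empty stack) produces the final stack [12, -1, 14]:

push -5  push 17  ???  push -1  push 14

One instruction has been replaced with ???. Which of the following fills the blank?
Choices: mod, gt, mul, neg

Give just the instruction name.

Stack before ???: [-5, 17]
Stack after ???:  [12]
Checking each choice:
  mod: MATCH
  gt: produces [0, -1, 14]
  mul: produces [-85, -1, 14]
  neg: produces [-5, -17, -1, 14]


Answer: mod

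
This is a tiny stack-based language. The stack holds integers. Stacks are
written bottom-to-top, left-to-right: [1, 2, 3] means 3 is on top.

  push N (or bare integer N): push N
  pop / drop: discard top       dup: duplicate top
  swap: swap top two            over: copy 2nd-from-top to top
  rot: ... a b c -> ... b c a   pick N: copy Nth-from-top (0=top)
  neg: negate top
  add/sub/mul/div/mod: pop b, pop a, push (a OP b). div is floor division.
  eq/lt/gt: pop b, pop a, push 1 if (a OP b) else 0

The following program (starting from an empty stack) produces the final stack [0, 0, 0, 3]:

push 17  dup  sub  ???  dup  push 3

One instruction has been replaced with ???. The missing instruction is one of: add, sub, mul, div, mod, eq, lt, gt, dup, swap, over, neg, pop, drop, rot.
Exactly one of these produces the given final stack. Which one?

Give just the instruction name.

Stack before ???: [0]
Stack after ???:  [0, 0]
The instruction that transforms [0] -> [0, 0] is: dup

Answer: dup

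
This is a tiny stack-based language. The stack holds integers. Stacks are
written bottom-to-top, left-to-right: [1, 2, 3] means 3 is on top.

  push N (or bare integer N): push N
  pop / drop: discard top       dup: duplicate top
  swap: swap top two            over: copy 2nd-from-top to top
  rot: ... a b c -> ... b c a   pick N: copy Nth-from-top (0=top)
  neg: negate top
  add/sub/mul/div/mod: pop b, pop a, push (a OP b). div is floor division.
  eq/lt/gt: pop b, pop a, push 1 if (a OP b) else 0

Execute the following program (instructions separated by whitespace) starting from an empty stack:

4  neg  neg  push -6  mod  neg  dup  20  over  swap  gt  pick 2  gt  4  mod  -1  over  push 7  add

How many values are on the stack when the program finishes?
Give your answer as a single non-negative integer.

After 'push 4': stack = [4] (depth 1)
After 'neg': stack = [-4] (depth 1)
After 'neg': stack = [4] (depth 1)
After 'push -6': stack = [4, -6] (depth 2)
After 'mod': stack = [-2] (depth 1)
After 'neg': stack = [2] (depth 1)
After 'dup': stack = [2, 2] (depth 2)
After 'push 20': stack = [2, 2, 20] (depth 3)
After 'over': stack = [2, 2, 20, 2] (depth 4)
After 'swap': stack = [2, 2, 2, 20] (depth 4)
After 'gt': stack = [2, 2, 0] (depth 3)
After 'pick 2': stack = [2, 2, 0, 2] (depth 4)
After 'gt': stack = [2, 2, 0] (depth 3)
After 'push 4': stack = [2, 2, 0, 4] (depth 4)
After 'mod': stack = [2, 2, 0] (depth 3)
After 'push -1': stack = [2, 2, 0, -1] (depth 4)
After 'over': stack = [2, 2, 0, -1, 0] (depth 5)
After 'push 7': stack = [2, 2, 0, -1, 0, 7] (depth 6)
After 'add': stack = [2, 2, 0, -1, 7] (depth 5)

Answer: 5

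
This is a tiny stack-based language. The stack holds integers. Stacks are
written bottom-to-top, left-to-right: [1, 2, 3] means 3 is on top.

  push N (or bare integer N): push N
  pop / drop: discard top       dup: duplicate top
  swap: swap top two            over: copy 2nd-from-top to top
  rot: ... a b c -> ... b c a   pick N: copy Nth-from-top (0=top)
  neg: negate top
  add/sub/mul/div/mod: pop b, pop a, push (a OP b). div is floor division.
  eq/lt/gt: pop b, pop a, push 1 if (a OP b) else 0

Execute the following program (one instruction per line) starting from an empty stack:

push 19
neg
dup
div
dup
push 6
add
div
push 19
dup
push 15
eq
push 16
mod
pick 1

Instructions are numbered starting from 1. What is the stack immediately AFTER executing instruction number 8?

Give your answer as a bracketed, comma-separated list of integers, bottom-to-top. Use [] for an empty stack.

Answer: [0]

Derivation:
Step 1 ('push 19'): [19]
Step 2 ('neg'): [-19]
Step 3 ('dup'): [-19, -19]
Step 4 ('div'): [1]
Step 5 ('dup'): [1, 1]
Step 6 ('push 6'): [1, 1, 6]
Step 7 ('add'): [1, 7]
Step 8 ('div'): [0]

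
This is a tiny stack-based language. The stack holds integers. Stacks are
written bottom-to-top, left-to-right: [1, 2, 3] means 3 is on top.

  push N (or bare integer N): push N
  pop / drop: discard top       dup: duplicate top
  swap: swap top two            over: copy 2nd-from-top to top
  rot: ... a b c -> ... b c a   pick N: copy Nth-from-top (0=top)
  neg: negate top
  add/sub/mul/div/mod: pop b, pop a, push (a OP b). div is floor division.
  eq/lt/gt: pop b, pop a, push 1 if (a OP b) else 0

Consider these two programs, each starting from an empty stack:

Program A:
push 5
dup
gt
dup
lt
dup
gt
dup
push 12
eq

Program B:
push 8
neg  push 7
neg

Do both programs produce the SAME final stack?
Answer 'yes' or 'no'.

Program A trace:
  After 'push 5': [5]
  After 'dup': [5, 5]
  After 'gt': [0]
  After 'dup': [0, 0]
  After 'lt': [0]
  After 'dup': [0, 0]
  After 'gt': [0]
  After 'dup': [0, 0]
  After 'push 12': [0, 0, 12]
  After 'eq': [0, 0]
Program A final stack: [0, 0]

Program B trace:
  After 'push 8': [8]
  After 'neg': [-8]
  After 'push 7': [-8, 7]
  After 'neg': [-8, -7]
Program B final stack: [-8, -7]
Same: no

Answer: no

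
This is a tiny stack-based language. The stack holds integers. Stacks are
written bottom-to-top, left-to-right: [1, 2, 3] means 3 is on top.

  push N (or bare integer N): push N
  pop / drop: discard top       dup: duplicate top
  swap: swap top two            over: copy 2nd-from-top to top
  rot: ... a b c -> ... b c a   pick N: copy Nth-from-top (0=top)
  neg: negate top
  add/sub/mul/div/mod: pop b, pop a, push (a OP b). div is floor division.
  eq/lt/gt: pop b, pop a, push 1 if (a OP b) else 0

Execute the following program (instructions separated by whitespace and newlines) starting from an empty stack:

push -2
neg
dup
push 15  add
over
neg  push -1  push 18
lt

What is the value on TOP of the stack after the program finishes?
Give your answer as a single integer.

After 'push -2': [-2]
After 'neg': [2]
After 'dup': [2, 2]
After 'push 15': [2, 2, 15]
After 'add': [2, 17]
After 'over': [2, 17, 2]
After 'neg': [2, 17, -2]
After 'push -1': [2, 17, -2, -1]
After 'push 18': [2, 17, -2, -1, 18]
After 'lt': [2, 17, -2, 1]

Answer: 1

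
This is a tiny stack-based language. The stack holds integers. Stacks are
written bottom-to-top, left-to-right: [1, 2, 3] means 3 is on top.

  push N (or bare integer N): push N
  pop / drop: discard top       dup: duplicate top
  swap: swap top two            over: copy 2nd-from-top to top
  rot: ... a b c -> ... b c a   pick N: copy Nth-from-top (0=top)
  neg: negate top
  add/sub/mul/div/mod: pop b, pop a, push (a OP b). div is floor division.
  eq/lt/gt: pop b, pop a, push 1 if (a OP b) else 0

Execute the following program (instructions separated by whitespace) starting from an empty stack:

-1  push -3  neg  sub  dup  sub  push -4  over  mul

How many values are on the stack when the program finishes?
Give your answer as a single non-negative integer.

Answer: 2

Derivation:
After 'push -1': stack = [-1] (depth 1)
After 'push -3': stack = [-1, -3] (depth 2)
After 'neg': stack = [-1, 3] (depth 2)
After 'sub': stack = [-4] (depth 1)
After 'dup': stack = [-4, -4] (depth 2)
After 'sub': stack = [0] (depth 1)
After 'push -4': stack = [0, -4] (depth 2)
After 'over': stack = [0, -4, 0] (depth 3)
After 'mul': stack = [0, 0] (depth 2)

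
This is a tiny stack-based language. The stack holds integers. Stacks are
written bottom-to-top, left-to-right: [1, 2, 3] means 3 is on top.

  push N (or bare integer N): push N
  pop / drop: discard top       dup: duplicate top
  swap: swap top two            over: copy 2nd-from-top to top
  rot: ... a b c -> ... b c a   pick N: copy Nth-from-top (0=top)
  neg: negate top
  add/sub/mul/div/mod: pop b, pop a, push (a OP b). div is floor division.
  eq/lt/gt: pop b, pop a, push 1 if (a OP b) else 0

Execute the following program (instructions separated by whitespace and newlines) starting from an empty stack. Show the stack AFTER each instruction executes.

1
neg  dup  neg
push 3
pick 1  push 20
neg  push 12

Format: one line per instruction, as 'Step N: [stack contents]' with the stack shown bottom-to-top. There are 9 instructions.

Step 1: [1]
Step 2: [-1]
Step 3: [-1, -1]
Step 4: [-1, 1]
Step 5: [-1, 1, 3]
Step 6: [-1, 1, 3, 1]
Step 7: [-1, 1, 3, 1, 20]
Step 8: [-1, 1, 3, 1, -20]
Step 9: [-1, 1, 3, 1, -20, 12]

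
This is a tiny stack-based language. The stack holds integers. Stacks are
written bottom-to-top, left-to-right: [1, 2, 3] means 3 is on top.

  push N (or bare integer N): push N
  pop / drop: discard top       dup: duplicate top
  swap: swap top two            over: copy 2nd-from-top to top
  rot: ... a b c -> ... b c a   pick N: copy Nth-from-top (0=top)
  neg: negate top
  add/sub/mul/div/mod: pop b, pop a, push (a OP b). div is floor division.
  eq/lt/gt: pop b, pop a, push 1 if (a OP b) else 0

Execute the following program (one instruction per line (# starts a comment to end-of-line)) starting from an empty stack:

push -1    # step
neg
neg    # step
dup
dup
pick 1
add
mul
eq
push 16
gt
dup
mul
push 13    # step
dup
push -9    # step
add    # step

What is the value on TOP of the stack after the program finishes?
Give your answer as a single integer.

Answer: 4

Derivation:
After 'push -1': [-1]
After 'neg': [1]
After 'neg': [-1]
After 'dup': [-1, -1]
After 'dup': [-1, -1, -1]
After 'pick 1': [-1, -1, -1, -1]
After 'add': [-1, -1, -2]
After 'mul': [-1, 2]
After 'eq': [0]
After 'push 16': [0, 16]
After 'gt': [0]
After 'dup': [0, 0]
After 'mul': [0]
After 'push 13': [0, 13]
After 'dup': [0, 13, 13]
After 'push -9': [0, 13, 13, -9]
After 'add': [0, 13, 4]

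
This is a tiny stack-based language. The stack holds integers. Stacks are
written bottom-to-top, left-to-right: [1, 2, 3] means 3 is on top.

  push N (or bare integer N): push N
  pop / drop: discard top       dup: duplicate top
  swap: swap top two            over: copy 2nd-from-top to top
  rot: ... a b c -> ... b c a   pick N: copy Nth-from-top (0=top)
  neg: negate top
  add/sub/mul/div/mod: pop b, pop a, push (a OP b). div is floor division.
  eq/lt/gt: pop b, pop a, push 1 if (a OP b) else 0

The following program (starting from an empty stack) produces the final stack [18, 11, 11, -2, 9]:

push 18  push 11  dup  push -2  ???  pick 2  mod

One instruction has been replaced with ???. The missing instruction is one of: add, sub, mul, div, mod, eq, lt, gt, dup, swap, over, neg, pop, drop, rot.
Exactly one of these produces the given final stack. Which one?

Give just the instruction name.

Answer: dup

Derivation:
Stack before ???: [18, 11, 11, -2]
Stack after ???:  [18, 11, 11, -2, -2]
The instruction that transforms [18, 11, 11, -2] -> [18, 11, 11, -2, -2] is: dup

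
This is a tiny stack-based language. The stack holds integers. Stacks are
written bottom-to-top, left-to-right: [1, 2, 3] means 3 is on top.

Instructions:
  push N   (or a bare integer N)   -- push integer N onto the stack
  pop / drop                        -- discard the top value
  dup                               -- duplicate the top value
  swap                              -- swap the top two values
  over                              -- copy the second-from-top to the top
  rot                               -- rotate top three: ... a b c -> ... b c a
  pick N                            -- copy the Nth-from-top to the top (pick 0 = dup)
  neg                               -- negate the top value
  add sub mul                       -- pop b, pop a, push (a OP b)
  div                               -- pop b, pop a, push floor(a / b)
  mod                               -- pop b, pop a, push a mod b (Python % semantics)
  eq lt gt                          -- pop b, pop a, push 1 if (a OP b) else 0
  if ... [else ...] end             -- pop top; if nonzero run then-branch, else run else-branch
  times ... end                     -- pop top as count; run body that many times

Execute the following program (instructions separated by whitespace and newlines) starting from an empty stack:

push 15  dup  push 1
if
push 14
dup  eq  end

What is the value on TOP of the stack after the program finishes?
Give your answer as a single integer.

After 'push 15': [15]
After 'dup': [15, 15]
After 'push 1': [15, 15, 1]
After 'if': [15, 15]
After 'push 14': [15, 15, 14]
After 'dup': [15, 15, 14, 14]
After 'eq': [15, 15, 1]

Answer: 1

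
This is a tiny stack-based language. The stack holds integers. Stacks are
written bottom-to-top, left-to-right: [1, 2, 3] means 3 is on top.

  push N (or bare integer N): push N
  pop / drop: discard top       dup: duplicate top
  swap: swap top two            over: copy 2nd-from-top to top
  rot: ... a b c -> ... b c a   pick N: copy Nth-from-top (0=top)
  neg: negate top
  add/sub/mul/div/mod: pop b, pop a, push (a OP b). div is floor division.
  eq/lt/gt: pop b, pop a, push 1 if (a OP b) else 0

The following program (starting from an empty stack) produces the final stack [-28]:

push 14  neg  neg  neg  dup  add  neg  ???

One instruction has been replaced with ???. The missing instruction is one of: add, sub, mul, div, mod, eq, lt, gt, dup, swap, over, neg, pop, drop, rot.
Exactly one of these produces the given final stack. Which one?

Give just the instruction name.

Answer: neg

Derivation:
Stack before ???: [28]
Stack after ???:  [-28]
The instruction that transforms [28] -> [-28] is: neg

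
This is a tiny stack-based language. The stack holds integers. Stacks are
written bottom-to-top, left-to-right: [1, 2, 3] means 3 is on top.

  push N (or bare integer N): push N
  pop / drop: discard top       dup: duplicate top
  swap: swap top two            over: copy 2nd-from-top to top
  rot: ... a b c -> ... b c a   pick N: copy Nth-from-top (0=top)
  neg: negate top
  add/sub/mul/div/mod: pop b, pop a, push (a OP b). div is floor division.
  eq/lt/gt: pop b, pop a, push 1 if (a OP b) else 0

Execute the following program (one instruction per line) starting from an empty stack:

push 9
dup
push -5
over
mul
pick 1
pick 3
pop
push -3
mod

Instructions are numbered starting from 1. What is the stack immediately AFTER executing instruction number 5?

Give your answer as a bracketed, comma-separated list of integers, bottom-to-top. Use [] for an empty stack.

Step 1 ('push 9'): [9]
Step 2 ('dup'): [9, 9]
Step 3 ('push -5'): [9, 9, -5]
Step 4 ('over'): [9, 9, -5, 9]
Step 5 ('mul'): [9, 9, -45]

Answer: [9, 9, -45]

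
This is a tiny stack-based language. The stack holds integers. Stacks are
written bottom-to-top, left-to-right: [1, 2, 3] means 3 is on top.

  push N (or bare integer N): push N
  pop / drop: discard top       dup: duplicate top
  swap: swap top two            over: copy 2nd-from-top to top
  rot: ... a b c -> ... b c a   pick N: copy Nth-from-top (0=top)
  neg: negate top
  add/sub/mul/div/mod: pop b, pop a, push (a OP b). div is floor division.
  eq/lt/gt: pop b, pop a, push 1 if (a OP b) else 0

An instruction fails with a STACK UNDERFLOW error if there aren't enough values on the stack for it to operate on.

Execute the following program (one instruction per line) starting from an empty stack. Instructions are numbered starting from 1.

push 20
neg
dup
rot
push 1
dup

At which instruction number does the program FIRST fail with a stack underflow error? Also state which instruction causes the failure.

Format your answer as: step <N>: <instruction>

Step 1 ('push 20'): stack = [20], depth = 1
Step 2 ('neg'): stack = [-20], depth = 1
Step 3 ('dup'): stack = [-20, -20], depth = 2
Step 4 ('rot'): needs 3 value(s) but depth is 2 — STACK UNDERFLOW

Answer: step 4: rot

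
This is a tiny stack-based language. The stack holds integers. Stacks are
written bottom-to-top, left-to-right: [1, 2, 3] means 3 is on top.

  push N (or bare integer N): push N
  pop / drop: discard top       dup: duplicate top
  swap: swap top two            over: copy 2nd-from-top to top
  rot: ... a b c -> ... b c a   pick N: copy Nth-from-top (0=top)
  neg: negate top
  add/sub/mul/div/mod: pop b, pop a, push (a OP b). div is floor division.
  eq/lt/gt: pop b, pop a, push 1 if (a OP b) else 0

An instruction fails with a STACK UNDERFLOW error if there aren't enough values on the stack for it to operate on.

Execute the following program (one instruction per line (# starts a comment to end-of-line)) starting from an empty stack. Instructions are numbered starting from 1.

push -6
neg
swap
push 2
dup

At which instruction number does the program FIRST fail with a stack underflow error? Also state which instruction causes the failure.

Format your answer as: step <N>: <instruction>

Step 1 ('push -6'): stack = [-6], depth = 1
Step 2 ('neg'): stack = [6], depth = 1
Step 3 ('swap'): needs 2 value(s) but depth is 1 — STACK UNDERFLOW

Answer: step 3: swap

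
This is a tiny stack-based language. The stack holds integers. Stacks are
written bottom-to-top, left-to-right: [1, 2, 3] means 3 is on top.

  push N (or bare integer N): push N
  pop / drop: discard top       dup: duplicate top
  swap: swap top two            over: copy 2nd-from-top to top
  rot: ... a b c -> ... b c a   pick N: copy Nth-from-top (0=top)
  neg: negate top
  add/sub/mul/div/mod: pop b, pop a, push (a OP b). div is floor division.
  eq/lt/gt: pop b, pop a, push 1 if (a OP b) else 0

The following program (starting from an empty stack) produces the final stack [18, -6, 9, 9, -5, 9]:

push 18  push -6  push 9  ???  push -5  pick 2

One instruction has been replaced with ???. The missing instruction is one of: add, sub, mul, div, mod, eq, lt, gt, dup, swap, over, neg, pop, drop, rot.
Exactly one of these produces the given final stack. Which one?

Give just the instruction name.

Answer: dup

Derivation:
Stack before ???: [18, -6, 9]
Stack after ???:  [18, -6, 9, 9]
The instruction that transforms [18, -6, 9] -> [18, -6, 9, 9] is: dup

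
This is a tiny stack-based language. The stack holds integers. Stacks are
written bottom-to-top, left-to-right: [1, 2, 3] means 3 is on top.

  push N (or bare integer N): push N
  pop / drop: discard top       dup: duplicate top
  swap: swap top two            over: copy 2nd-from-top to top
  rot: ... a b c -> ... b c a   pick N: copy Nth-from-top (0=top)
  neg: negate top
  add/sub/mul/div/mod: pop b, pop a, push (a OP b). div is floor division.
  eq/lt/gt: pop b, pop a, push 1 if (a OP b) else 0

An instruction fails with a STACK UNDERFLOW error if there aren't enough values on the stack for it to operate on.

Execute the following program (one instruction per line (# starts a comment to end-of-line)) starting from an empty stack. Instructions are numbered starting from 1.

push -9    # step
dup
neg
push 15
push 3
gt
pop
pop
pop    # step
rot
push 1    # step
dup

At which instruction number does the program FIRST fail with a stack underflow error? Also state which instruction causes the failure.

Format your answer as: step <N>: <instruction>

Answer: step 10: rot

Derivation:
Step 1 ('push -9'): stack = [-9], depth = 1
Step 2 ('dup'): stack = [-9, -9], depth = 2
Step 3 ('neg'): stack = [-9, 9], depth = 2
Step 4 ('push 15'): stack = [-9, 9, 15], depth = 3
Step 5 ('push 3'): stack = [-9, 9, 15, 3], depth = 4
Step 6 ('gt'): stack = [-9, 9, 1], depth = 3
Step 7 ('pop'): stack = [-9, 9], depth = 2
Step 8 ('pop'): stack = [-9], depth = 1
Step 9 ('pop'): stack = [], depth = 0
Step 10 ('rot'): needs 3 value(s) but depth is 0 — STACK UNDERFLOW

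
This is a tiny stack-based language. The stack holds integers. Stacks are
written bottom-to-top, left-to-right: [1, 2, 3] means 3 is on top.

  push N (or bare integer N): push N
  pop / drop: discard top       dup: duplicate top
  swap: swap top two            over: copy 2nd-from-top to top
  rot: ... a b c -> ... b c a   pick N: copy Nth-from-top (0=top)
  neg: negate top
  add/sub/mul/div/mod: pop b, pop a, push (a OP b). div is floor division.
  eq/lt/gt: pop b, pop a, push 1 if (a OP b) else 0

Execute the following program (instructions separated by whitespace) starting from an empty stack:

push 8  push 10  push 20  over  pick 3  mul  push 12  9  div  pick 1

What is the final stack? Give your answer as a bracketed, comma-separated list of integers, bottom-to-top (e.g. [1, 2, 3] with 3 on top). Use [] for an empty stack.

After 'push 8': [8]
After 'push 10': [8, 10]
After 'push 20': [8, 10, 20]
After 'over': [8, 10, 20, 10]
After 'pick 3': [8, 10, 20, 10, 8]
After 'mul': [8, 10, 20, 80]
After 'push 12': [8, 10, 20, 80, 12]
After 'push 9': [8, 10, 20, 80, 12, 9]
After 'div': [8, 10, 20, 80, 1]
After 'pick 1': [8, 10, 20, 80, 1, 80]

Answer: [8, 10, 20, 80, 1, 80]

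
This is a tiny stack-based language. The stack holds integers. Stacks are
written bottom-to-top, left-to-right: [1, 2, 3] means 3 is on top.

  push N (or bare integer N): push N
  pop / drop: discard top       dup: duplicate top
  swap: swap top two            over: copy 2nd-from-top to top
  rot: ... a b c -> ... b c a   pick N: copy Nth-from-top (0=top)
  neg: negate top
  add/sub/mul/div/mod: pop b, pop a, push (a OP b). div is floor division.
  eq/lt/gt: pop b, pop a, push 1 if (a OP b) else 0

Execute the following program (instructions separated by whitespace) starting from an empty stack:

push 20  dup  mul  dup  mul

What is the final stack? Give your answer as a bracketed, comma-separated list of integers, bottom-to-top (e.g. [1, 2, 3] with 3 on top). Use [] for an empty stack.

After 'push 20': [20]
After 'dup': [20, 20]
After 'mul': [400]
After 'dup': [400, 400]
After 'mul': [160000]

Answer: [160000]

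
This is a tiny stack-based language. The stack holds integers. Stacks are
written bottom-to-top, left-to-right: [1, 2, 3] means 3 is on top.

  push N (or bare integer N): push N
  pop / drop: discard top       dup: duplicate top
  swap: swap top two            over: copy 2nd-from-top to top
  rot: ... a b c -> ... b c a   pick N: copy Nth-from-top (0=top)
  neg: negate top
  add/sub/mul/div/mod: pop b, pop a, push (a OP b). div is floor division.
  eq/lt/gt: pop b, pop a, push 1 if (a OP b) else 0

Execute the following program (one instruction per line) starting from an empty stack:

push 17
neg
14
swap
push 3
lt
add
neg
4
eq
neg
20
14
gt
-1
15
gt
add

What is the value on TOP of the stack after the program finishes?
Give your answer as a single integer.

Answer: 1

Derivation:
After 'push 17': [17]
After 'neg': [-17]
After 'push 14': [-17, 14]
After 'swap': [14, -17]
After 'push 3': [14, -17, 3]
After 'lt': [14, 1]
After 'add': [15]
After 'neg': [-15]
After 'push 4': [-15, 4]
After 'eq': [0]
After 'neg': [0]
After 'push 20': [0, 20]
After 'push 14': [0, 20, 14]
After 'gt': [0, 1]
After 'push -1': [0, 1, -1]
After 'push 15': [0, 1, -1, 15]
After 'gt': [0, 1, 0]
After 'add': [0, 1]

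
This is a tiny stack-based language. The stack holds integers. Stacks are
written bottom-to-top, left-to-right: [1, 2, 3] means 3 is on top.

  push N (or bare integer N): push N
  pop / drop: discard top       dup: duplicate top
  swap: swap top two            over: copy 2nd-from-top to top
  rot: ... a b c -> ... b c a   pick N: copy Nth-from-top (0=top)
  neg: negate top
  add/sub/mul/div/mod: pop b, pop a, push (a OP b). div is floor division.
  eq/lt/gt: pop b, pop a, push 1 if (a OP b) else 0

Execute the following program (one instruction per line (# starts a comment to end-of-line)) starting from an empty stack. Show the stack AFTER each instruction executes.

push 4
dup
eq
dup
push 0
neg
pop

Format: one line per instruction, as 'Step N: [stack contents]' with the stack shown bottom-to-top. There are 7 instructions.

Step 1: [4]
Step 2: [4, 4]
Step 3: [1]
Step 4: [1, 1]
Step 5: [1, 1, 0]
Step 6: [1, 1, 0]
Step 7: [1, 1]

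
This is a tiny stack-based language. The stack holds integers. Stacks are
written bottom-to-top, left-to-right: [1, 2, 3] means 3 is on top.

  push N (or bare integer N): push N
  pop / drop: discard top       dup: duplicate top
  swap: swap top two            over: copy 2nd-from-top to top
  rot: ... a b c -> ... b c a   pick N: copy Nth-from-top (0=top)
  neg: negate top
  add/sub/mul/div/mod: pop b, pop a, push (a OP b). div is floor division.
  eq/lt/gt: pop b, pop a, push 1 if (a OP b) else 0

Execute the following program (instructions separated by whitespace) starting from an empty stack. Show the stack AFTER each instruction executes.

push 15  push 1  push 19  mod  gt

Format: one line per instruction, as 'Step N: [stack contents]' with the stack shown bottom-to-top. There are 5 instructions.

Step 1: [15]
Step 2: [15, 1]
Step 3: [15, 1, 19]
Step 4: [15, 1]
Step 5: [1]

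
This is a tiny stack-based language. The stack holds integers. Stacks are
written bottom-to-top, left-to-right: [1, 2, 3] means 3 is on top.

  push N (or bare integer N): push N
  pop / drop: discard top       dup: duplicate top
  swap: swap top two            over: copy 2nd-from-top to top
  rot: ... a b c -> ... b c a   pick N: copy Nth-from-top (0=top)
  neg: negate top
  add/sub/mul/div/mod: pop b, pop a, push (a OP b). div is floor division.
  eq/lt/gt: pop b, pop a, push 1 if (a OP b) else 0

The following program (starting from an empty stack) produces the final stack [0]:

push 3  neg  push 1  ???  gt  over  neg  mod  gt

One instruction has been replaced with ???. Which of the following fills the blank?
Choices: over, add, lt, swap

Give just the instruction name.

Answer: over

Derivation:
Stack before ???: [-3, 1]
Stack after ???:  [-3, 1, -3]
Checking each choice:
  over: MATCH
  add: stack underflow (need 2, have 1)
  lt: stack underflow (need 2, have 1)
  swap: stack underflow (need 2, have 1)


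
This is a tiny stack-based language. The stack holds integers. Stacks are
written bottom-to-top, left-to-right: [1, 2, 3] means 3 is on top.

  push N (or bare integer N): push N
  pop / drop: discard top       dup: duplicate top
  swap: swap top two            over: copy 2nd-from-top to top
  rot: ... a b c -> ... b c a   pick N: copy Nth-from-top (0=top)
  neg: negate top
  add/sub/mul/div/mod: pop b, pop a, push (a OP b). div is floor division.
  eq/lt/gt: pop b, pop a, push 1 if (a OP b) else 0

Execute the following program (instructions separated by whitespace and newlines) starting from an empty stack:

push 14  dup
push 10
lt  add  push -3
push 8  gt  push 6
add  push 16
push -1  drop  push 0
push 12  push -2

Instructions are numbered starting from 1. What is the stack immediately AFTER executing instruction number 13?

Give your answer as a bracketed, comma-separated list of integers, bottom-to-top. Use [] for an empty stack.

Answer: [14, 6, 16]

Derivation:
Step 1 ('push 14'): [14]
Step 2 ('dup'): [14, 14]
Step 3 ('push 10'): [14, 14, 10]
Step 4 ('lt'): [14, 0]
Step 5 ('add'): [14]
Step 6 ('push -3'): [14, -3]
Step 7 ('push 8'): [14, -3, 8]
Step 8 ('gt'): [14, 0]
Step 9 ('push 6'): [14, 0, 6]
Step 10 ('add'): [14, 6]
Step 11 ('push 16'): [14, 6, 16]
Step 12 ('push -1'): [14, 6, 16, -1]
Step 13 ('drop'): [14, 6, 16]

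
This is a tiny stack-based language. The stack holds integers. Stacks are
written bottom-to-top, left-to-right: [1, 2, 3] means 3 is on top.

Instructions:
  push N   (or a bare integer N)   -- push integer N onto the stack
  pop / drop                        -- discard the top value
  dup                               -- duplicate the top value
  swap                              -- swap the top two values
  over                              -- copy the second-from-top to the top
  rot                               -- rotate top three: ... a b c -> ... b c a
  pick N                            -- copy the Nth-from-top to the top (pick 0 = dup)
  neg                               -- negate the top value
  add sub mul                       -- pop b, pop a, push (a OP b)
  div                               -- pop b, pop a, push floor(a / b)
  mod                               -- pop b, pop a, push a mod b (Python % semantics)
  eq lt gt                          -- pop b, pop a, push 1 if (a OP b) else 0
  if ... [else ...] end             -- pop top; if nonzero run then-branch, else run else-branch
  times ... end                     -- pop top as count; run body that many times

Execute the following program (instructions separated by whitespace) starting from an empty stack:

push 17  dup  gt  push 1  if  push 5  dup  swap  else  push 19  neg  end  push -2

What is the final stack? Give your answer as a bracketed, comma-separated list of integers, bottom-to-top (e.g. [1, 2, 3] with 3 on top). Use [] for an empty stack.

After 'push 17': [17]
After 'dup': [17, 17]
After 'gt': [0]
After 'push 1': [0, 1]
After 'if': [0]
After 'push 5': [0, 5]
After 'dup': [0, 5, 5]
After 'swap': [0, 5, 5]
After 'push -2': [0, 5, 5, -2]

Answer: [0, 5, 5, -2]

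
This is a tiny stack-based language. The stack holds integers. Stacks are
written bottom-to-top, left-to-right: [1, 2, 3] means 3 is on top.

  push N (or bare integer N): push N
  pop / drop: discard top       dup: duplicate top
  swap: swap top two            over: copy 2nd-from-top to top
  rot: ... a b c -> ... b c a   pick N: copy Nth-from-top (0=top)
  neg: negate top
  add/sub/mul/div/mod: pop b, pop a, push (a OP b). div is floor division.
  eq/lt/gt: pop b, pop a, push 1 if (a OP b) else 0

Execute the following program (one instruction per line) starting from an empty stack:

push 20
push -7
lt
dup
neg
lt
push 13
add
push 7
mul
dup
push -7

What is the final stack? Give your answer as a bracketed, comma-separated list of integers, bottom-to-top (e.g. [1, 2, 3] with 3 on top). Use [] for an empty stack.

After 'push 20': [20]
After 'push -7': [20, -7]
After 'lt': [0]
After 'dup': [0, 0]
After 'neg': [0, 0]
After 'lt': [0]
After 'push 13': [0, 13]
After 'add': [13]
After 'push 7': [13, 7]
After 'mul': [91]
After 'dup': [91, 91]
After 'push -7': [91, 91, -7]

Answer: [91, 91, -7]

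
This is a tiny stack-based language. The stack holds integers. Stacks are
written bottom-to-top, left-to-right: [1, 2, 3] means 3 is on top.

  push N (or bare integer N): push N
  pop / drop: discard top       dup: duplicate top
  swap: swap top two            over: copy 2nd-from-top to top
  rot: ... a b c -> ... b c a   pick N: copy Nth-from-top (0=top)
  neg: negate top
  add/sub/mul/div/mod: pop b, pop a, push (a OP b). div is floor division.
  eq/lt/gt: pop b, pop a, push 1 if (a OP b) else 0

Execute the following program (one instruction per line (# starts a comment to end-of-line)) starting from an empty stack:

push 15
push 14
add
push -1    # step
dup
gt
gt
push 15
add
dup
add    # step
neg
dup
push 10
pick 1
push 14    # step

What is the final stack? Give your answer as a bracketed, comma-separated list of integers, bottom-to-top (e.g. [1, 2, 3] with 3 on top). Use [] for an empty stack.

Answer: [-32, -32, 10, -32, 14]

Derivation:
After 'push 15': [15]
After 'push 14': [15, 14]
After 'add': [29]
After 'push -1': [29, -1]
After 'dup': [29, -1, -1]
After 'gt': [29, 0]
After 'gt': [1]
After 'push 15': [1, 15]
After 'add': [16]
After 'dup': [16, 16]
After 'add': [32]
After 'neg': [-32]
After 'dup': [-32, -32]
After 'push 10': [-32, -32, 10]
After 'pick 1': [-32, -32, 10, -32]
After 'push 14': [-32, -32, 10, -32, 14]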